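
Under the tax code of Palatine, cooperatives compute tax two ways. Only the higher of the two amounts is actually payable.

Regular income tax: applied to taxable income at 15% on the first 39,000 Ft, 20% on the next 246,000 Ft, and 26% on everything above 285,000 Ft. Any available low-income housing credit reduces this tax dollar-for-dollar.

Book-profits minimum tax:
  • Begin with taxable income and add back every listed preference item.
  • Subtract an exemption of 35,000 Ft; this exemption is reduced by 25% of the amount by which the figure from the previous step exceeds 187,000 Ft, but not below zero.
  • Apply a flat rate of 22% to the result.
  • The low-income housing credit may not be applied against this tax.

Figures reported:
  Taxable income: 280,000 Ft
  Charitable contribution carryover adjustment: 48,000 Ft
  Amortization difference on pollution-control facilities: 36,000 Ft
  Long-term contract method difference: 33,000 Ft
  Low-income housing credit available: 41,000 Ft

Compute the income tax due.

87,340 Ft

Regular income tax:
  39,000 Ft × 15% = 5,850 Ft
  241,000 Ft × 20% = 48,200 Ft
  → 54,050 Ft
  Less low-income housing credit 41,000 Ft → 13,050 Ft

Book-profits minimum tax:
  Adjusted income: 280,000 Ft + 48,000 Ft + 36,000 Ft + 33,000 Ft = 397,000 Ft
  Exemption: 25% × (397,000 Ft − 187,000 Ft) = 52,500 Ft ≥ 35,000 Ft, so the exemption is fully phased out
  Base: 397,000 Ft − 0 Ft = 397,000 Ft
  397,000 Ft × 22% = 87,340 Ft

87,340 Ft > 13,050 Ft, so the book-profits minimum tax is the binding amount.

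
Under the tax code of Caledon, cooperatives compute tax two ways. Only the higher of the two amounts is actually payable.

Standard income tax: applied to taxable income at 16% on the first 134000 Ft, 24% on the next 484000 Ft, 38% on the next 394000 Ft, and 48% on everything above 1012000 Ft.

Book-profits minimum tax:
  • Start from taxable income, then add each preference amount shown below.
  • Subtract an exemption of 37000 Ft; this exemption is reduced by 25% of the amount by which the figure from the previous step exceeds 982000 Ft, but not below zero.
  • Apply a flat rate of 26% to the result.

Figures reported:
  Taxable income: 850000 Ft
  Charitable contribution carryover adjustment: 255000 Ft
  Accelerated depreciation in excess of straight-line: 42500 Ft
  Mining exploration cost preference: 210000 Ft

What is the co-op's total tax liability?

Standard income tax:
  134000 Ft × 16% = 21440 Ft
  484000 Ft × 24% = 116160 Ft
  232000 Ft × 38% = 88160 Ft
  → 225760 Ft

Book-profits minimum tax:
  Adjusted income: 850000 Ft + 255000 Ft + 42500 Ft + 210000 Ft = 1357500 Ft
  Exemption: 25% × (1357500 Ft − 982000 Ft) = 93875 Ft ≥ 37000 Ft, so the exemption is fully phased out
  Base: 1357500 Ft − 0 Ft = 1357500 Ft
  1357500 Ft × 26% = 352950 Ft

352950 Ft > 225760 Ft, so the book-profits minimum tax is the binding amount.

352950 Ft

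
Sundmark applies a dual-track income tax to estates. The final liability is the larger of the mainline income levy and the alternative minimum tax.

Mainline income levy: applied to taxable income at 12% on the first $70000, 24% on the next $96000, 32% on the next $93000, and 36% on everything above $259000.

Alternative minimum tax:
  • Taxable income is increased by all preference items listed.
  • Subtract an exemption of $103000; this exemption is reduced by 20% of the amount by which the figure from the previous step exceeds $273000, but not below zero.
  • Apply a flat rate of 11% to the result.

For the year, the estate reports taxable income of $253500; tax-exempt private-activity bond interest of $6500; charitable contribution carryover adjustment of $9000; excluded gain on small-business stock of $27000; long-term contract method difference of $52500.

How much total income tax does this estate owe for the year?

Alternative minimum tax:
  Adjusted income: $253500 + $6500 + $9000 + $27000 + $52500 = $348500
  Exemption: $103000 − 20% × ($348500 − $273000) = $103000 − $15100 = $87900
  Base: $348500 − $87900 = $260600
  $260600 × 11% = $28666

Mainline income levy:
  $70000 × 12% = $8400
  $96000 × 24% = $23040
  $87500 × 32% = $28000
  → $59440

$59440 > $28666, so the mainline income levy governs.

$59440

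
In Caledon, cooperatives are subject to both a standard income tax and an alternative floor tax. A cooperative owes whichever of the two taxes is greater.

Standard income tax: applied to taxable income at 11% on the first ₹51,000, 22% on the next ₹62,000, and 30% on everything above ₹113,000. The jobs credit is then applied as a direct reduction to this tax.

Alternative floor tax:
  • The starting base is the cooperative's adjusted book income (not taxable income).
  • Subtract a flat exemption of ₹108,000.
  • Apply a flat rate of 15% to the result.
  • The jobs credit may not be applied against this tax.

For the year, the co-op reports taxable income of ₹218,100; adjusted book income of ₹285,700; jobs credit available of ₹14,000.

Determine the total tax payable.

Alternative floor tax:
  Base (adjusted book income): ₹285,700
  Less exemption ₹108,000 → base ₹177,700
  ₹177,700 × 15% = ₹26,655

Standard income tax:
  ₹51,000 × 11% = ₹5,610
  ₹62,000 × 22% = ₹13,640
  ₹105,100 × 30% = ₹31,530
  → ₹50,780
  Less jobs credit ₹14,000 → ₹36,780

₹36,780 > ₹26,655, so the standard income tax governs.

₹36,780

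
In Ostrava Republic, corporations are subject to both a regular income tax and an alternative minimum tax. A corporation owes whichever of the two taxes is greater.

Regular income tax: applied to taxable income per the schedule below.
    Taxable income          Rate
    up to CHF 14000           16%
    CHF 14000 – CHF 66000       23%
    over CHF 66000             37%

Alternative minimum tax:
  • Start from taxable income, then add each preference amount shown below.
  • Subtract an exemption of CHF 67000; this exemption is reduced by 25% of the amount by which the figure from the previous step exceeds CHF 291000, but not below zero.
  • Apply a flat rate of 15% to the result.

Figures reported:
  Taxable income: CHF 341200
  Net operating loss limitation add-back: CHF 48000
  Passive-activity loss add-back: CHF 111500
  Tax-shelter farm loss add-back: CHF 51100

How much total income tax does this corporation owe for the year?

Alternative minimum tax:
  Adjusted income: CHF 341200 + CHF 48000 + CHF 111500 + CHF 51100 = CHF 551800
  Exemption: CHF 67000 − 25% × (CHF 551800 − CHF 291000) = CHF 67000 − CHF 65200 = CHF 1800
  Base: CHF 551800 − CHF 1800 = CHF 550000
  CHF 550000 × 15% = CHF 82500

Regular income tax:
  CHF 14000 × 16% = CHF 2240
  CHF 52000 × 23% = CHF 11960
  CHF 275200 × 37% = CHF 101824
  → CHF 116024

CHF 116024 > CHF 82500, so the regular income tax governs.

CHF 116024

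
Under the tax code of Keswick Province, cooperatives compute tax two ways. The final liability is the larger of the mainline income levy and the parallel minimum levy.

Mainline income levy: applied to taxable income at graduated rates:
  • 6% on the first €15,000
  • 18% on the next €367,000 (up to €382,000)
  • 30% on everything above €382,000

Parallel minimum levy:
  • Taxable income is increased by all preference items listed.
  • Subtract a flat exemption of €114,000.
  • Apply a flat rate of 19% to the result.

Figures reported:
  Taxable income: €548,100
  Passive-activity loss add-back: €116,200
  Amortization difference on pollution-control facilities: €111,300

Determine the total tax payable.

Parallel minimum levy:
  Adjusted income: €548,100 + €116,200 + €111,300 = €775,600
  Less exemption €114,000 → base €661,600
  €661,600 × 19% = €125,704

Mainline income levy:
  €15,000 × 6% = €900
  €367,000 × 18% = €66,060
  €166,100 × 30% = €49,830
  → €116,790

€125,704 > €116,790, so the parallel minimum levy is the binding amount.

€125,704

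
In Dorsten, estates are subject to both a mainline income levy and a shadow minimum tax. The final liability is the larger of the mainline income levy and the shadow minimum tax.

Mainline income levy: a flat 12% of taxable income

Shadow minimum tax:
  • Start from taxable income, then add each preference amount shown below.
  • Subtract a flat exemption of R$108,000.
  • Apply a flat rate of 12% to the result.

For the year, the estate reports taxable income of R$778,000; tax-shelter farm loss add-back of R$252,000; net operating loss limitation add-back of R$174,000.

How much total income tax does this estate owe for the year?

R$131,520

Mainline income levy:
  R$778,000 × 12% = R$93,360

Shadow minimum tax:
  Adjusted income: R$778,000 + R$252,000 + R$174,000 = R$1,204,000
  Less exemption R$108,000 → base R$1,096,000
  R$1,096,000 × 12% = R$131,520

R$131,520 > R$93,360, so the shadow minimum tax is the binding amount.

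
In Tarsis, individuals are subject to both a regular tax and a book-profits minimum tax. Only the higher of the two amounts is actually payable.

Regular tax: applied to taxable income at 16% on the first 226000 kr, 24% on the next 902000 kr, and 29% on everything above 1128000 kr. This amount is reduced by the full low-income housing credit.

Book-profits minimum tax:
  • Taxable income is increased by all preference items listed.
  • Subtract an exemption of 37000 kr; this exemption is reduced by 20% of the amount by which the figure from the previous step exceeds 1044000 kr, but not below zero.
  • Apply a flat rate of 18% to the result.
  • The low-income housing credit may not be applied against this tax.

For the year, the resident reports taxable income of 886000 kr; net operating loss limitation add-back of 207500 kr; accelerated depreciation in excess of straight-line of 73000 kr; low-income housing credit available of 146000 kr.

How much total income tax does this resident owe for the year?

207720 kr

Book-profits minimum tax:
  Adjusted income: 886000 kr + 207500 kr + 73000 kr = 1166500 kr
  Exemption: 37000 kr − 20% × (1166500 kr − 1044000 kr) = 37000 kr − 24500 kr = 12500 kr
  Base: 1166500 kr − 12500 kr = 1154000 kr
  1154000 kr × 18% = 207720 kr

Regular tax:
  226000 kr × 16% = 36160 kr
  660000 kr × 24% = 158400 kr
  → 194560 kr
  Less low-income housing credit 146000 kr → 48560 kr

207720 kr > 48560 kr, so the book-profits minimum tax is the binding amount.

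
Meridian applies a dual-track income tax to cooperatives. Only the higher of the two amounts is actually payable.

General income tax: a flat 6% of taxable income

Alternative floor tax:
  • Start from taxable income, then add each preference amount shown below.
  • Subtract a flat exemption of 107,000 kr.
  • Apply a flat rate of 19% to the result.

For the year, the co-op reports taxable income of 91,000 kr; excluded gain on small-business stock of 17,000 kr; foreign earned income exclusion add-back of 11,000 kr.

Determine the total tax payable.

5,460 kr

Alternative floor tax:
  Adjusted income: 91,000 kr + 17,000 kr + 11,000 kr = 119,000 kr
  Less exemption 107,000 kr → base 12,000 kr
  12,000 kr × 19% = 2,280 kr

General income tax:
  91,000 kr × 6% = 5,460 kr

5,460 kr > 2,280 kr, so the general income tax governs.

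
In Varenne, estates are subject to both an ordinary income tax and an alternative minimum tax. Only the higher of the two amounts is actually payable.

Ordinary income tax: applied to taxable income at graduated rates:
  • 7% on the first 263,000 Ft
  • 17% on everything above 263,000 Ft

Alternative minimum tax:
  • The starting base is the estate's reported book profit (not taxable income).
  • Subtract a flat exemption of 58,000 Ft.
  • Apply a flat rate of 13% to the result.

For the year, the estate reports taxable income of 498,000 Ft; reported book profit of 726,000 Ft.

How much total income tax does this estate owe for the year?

86,840 Ft

Alternative minimum tax:
  Base (reported book profit): 726,000 Ft
  Less exemption 58,000 Ft → base 668,000 Ft
  668,000 Ft × 13% = 86,840 Ft

Ordinary income tax:
  263,000 Ft × 7% = 18,410 Ft
  235,000 Ft × 17% = 39,950 Ft
  → 58,360 Ft

86,840 Ft > 58,360 Ft, so the alternative minimum tax is the binding amount.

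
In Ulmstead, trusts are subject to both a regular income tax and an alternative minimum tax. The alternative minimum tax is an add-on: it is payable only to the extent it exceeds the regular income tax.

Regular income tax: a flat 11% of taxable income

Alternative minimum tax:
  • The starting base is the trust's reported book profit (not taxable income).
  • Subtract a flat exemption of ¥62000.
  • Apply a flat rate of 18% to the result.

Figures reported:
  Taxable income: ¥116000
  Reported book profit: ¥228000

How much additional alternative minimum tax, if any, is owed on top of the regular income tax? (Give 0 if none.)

Regular income tax:
  ¥116000 × 11% = ¥12760

Alternative minimum tax:
  Base (reported book profit): ¥228000
  Less exemption ¥62000 → base ¥166000
  ¥166000 × 18% = ¥29880

Excess of alternative minimum tax over regular income tax: ¥29880 − ¥12760 = ¥17120.

¥17120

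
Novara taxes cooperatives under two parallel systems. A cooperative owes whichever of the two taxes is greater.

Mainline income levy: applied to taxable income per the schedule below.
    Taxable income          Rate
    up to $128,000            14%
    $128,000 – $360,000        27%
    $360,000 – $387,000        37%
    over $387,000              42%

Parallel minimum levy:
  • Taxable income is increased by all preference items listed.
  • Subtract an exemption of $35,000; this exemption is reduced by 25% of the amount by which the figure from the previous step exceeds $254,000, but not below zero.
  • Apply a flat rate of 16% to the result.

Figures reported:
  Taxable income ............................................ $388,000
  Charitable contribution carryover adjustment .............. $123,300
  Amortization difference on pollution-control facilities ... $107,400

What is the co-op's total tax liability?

$98,992

Parallel minimum levy:
  Adjusted income: $388,000 + $123,300 + $107,400 = $618,700
  Exemption: 25% × ($618,700 − $254,000) = $91,175 ≥ $35,000, so the exemption is fully phased out
  Base: $618,700 − $0 = $618,700
  $618,700 × 16% = $98,992

Mainline income levy:
  $128,000 × 14% = $17,920
  $232,000 × 27% = $62,640
  $27,000 × 37% = $9,990
  $1,000 × 42% = $420
  → $90,970

$98,992 > $90,970, so the parallel minimum levy is the binding amount.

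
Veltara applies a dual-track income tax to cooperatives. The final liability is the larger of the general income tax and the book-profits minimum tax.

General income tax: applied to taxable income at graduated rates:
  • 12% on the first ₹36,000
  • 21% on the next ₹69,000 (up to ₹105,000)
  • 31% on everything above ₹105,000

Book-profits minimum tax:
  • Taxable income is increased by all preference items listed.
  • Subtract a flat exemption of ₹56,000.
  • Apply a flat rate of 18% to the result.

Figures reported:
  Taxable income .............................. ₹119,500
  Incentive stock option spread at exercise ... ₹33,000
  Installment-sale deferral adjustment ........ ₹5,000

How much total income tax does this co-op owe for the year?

General income tax:
  ₹36,000 × 12% = ₹4,320
  ₹69,000 × 21% = ₹14,490
  ₹14,500 × 31% = ₹4,495
  → ₹23,305

Book-profits minimum tax:
  Adjusted income: ₹119,500 + ₹33,000 + ₹5,000 = ₹157,500
  Less exemption ₹56,000 → base ₹101,500
  ₹101,500 × 18% = ₹18,270

₹23,305 > ₹18,270, so the general income tax governs.

₹23,305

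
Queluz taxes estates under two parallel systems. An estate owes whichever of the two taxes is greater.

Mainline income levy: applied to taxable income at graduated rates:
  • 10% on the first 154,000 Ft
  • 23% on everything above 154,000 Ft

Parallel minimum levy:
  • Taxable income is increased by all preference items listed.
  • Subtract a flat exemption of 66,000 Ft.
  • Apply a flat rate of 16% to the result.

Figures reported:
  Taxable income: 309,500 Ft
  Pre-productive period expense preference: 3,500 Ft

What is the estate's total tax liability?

Parallel minimum levy:
  Adjusted income: 309,500 Ft + 3,500 Ft = 313,000 Ft
  Less exemption 66,000 Ft → base 247,000 Ft
  247,000 Ft × 16% = 39,520 Ft

Mainline income levy:
  154,000 Ft × 10% = 15,400 Ft
  155,500 Ft × 23% = 35,765 Ft
  → 51,165 Ft

51,165 Ft > 39,520 Ft, so the mainline income levy governs.

51,165 Ft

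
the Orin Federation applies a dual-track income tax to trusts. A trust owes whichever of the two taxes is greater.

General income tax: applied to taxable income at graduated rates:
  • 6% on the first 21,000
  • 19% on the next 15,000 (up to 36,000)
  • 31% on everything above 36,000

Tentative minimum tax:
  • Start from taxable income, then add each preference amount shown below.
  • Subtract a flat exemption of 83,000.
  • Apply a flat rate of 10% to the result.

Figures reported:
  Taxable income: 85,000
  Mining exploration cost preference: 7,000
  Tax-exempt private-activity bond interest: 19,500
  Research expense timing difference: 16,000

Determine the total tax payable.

Tentative minimum tax:
  Adjusted income: 85,000 + 7,000 + 19,500 + 16,000 = 127,500
  Less exemption 83,000 → base 44,500
  44,500 × 10% = 4,450

General income tax:
  21,000 × 6% = 1,260
  15,000 × 19% = 2,850
  49,000 × 31% = 15,190
  → 19,300

19,300 > 4,450, so the general income tax governs.

19,300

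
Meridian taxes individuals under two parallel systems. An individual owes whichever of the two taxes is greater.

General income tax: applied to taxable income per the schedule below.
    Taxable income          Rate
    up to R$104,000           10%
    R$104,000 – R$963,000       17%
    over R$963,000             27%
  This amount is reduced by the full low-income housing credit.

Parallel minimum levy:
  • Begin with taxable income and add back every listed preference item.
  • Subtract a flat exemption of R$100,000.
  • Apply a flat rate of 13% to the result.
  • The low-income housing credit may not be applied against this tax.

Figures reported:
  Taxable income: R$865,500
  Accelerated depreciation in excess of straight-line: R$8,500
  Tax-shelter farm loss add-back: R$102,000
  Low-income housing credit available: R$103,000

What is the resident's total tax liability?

R$113,880

Parallel minimum levy:
  Adjusted income: R$865,500 + R$8,500 + R$102,000 = R$976,000
  Less exemption R$100,000 → base R$876,000
  R$876,000 × 13% = R$113,880

General income tax:
  R$104,000 × 10% = R$10,400
  R$761,500 × 17% = R$129,455
  → R$139,855
  Less low-income housing credit R$103,000 → R$36,855

R$113,880 > R$36,855, so the parallel minimum levy is the binding amount.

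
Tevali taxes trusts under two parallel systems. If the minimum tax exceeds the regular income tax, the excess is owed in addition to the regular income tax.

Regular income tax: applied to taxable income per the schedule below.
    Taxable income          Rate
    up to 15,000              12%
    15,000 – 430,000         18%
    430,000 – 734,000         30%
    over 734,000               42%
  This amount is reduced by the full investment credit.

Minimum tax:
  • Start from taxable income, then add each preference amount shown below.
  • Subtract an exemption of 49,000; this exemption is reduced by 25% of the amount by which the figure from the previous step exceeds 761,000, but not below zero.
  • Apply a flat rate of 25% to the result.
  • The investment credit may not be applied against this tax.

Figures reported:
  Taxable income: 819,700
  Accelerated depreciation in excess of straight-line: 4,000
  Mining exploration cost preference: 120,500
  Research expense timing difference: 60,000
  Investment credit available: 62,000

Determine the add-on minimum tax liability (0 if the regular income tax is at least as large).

109,356

Regular income tax:
  15,000 × 12% = 1,800
  415,000 × 18% = 74,700
  304,000 × 30% = 91,200
  85,700 × 42% = 35,994
  → 203,694
  Less investment credit 62,000 → 141,694

Minimum tax:
  Adjusted income: 819,700 + 4,000 + 120,500 + 60,000 = 1,004,200
  Exemption: 25% × (1,004,200 − 761,000) = 60,800 ≥ 49,000, so the exemption is fully phased out
  Base: 1,004,200 − 0 = 1,004,200
  1,004,200 × 25% = 251,050

Excess of minimum tax over regular income tax: 251,050 − 141,694 = 109,356.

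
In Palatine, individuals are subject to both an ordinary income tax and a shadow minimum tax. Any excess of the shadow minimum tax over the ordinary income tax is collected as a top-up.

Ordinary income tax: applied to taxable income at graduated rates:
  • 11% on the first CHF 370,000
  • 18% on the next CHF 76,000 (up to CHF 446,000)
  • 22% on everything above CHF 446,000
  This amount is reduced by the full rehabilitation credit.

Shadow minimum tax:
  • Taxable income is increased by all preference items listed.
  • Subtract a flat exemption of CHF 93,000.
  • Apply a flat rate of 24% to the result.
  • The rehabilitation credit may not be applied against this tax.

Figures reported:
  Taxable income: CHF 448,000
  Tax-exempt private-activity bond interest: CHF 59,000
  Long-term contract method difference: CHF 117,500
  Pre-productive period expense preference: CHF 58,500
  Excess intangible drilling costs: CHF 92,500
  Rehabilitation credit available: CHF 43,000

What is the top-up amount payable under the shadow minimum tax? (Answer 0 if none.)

CHF 151,980

Ordinary income tax:
  CHF 370,000 × 11% = CHF 40,700
  CHF 76,000 × 18% = CHF 13,680
  CHF 2,000 × 22% = CHF 440
  → CHF 54,820
  Less rehabilitation credit CHF 43,000 → CHF 11,820

Shadow minimum tax:
  Adjusted income: CHF 448,000 + CHF 59,000 + CHF 117,500 + CHF 58,500 + CHF 92,500 = CHF 775,500
  Less exemption CHF 93,000 → base CHF 682,500
  CHF 682,500 × 24% = CHF 163,800

Excess of shadow minimum tax over ordinary income tax: CHF 163,800 − CHF 11,820 = CHF 151,980.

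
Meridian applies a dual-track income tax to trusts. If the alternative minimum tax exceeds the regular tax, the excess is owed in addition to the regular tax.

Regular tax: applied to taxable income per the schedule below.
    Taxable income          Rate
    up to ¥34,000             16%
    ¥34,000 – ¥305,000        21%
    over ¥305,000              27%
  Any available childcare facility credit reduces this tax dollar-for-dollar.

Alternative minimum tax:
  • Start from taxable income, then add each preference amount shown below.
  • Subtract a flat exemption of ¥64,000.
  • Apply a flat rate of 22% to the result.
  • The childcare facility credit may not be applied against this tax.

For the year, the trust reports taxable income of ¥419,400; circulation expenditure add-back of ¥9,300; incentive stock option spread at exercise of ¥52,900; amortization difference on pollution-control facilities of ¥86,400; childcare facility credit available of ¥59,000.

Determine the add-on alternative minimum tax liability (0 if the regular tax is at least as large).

¥76,642

Alternative minimum tax:
  Adjusted income: ¥419,400 + ¥9,300 + ¥52,900 + ¥86,400 = ¥568,000
  Less exemption ¥64,000 → base ¥504,000
  ¥504,000 × 22% = ¥110,880

Regular tax:
  ¥34,000 × 16% = ¥5,440
  ¥271,000 × 21% = ¥56,910
  ¥114,400 × 27% = ¥30,888
  → ¥93,238
  Less childcare facility credit ¥59,000 → ¥34,238

Excess of alternative minimum tax over regular tax: ¥110,880 − ¥34,238 = ¥76,642.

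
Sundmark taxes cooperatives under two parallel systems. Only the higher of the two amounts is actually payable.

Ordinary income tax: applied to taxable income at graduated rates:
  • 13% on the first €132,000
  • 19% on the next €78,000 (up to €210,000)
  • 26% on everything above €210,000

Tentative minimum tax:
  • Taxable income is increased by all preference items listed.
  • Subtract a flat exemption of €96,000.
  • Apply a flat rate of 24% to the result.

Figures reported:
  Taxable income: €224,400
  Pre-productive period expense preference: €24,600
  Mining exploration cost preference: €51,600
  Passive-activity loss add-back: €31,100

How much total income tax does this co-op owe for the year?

Ordinary income tax:
  €132,000 × 13% = €17,160
  €78,000 × 19% = €14,820
  €14,400 × 26% = €3,744
  → €35,724

Tentative minimum tax:
  Adjusted income: €224,400 + €24,600 + €51,600 + €31,100 = €331,700
  Less exemption €96,000 → base €235,700
  €235,700 × 24% = €56,568

€56,568 > €35,724, so the tentative minimum tax is the binding amount.

€56,568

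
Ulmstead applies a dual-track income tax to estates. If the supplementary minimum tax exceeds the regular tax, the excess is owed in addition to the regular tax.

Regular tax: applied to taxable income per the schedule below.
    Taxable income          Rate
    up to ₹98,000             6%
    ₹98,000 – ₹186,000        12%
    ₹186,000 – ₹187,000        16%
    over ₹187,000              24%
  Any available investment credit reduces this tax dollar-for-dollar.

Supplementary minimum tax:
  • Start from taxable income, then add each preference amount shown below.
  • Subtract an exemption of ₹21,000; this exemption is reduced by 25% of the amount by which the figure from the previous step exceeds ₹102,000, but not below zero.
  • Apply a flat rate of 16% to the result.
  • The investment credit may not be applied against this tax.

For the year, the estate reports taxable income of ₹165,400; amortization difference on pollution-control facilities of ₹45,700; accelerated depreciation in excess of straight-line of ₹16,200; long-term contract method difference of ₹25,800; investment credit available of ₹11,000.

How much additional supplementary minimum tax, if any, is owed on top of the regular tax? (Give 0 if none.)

₹37,528

Supplementary minimum tax:
  Adjusted income: ₹165,400 + ₹45,700 + ₹16,200 + ₹25,800 = ₹253,100
  Exemption: 25% × (₹253,100 − ₹102,000) = ₹37,775 ≥ ₹21,000, so the exemption is fully phased out
  Base: ₹253,100 − ₹0 = ₹253,100
  ₹253,100 × 16% = ₹40,496

Regular tax:
  ₹98,000 × 6% = ₹5,880
  ₹67,400 × 12% = ₹8,088
  → ₹13,968
  Less investment credit ₹11,000 → ₹2,968

Excess of supplementary minimum tax over regular tax: ₹40,496 − ₹2,968 = ₹37,528.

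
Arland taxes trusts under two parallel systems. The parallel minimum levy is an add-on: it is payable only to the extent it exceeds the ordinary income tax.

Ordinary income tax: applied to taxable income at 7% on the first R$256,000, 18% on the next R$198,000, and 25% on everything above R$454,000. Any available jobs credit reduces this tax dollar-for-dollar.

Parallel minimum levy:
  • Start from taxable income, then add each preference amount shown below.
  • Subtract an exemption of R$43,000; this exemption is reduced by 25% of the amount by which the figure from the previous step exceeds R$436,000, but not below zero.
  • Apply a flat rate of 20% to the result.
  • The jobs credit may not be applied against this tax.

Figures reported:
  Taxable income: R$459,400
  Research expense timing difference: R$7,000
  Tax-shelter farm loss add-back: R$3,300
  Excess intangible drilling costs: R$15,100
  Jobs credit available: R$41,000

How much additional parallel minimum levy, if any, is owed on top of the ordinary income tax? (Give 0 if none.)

Ordinary income tax:
  R$256,000 × 7% = R$17,920
  R$198,000 × 18% = R$35,640
  R$5,400 × 25% = R$1,350
  → R$54,910
  Less jobs credit R$41,000 → R$13,910

Parallel minimum levy:
  Adjusted income: R$459,400 + R$7,000 + R$3,300 + R$15,100 = R$484,800
  Exemption: R$43,000 − 25% × (R$484,800 − R$436,000) = R$43,000 − R$12,200 = R$30,800
  Base: R$484,800 − R$30,800 = R$454,000
  R$454,000 × 20% = R$90,800

Excess of parallel minimum levy over ordinary income tax: R$90,800 − R$13,910 = R$76,890.

R$76,890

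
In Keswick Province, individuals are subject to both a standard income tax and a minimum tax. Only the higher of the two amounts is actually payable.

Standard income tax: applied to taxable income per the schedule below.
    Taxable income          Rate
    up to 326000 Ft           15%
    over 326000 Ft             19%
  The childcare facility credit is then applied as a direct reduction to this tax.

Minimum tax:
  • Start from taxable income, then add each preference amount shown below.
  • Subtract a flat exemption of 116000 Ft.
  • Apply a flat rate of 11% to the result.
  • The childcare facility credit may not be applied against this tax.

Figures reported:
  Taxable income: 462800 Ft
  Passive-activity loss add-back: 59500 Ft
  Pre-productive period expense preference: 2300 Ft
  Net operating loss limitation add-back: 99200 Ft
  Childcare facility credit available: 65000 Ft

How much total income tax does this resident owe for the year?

Standard income tax:
  326000 Ft × 15% = 48900 Ft
  136800 Ft × 19% = 25992 Ft
  → 74892 Ft
  Less childcare facility credit 65000 Ft → 9892 Ft

Minimum tax:
  Adjusted income: 462800 Ft + 59500 Ft + 2300 Ft + 99200 Ft = 623800 Ft
  Less exemption 116000 Ft → base 507800 Ft
  507800 Ft × 11% = 55858 Ft

55858 Ft > 9892 Ft, so the minimum tax is the binding amount.

55858 Ft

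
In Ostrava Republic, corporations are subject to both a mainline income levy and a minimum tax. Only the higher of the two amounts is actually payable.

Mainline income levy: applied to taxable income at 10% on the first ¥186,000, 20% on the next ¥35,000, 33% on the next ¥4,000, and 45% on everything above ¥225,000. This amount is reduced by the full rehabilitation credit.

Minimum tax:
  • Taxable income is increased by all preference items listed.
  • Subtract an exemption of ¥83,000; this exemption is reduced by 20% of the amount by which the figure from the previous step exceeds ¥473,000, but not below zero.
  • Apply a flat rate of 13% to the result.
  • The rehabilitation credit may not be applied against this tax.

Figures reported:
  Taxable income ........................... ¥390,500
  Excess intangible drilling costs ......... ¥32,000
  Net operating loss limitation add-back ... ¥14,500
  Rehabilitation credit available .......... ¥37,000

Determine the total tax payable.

Minimum tax:
  Adjusted income: ¥390,500 + ¥32,000 + ¥14,500 = ¥437,000
  Exemption: ¥437,000 ≤ ¥473,000, so full ¥83,000 applies
  Base: ¥437,000 − ¥83,000 = ¥354,000
  ¥354,000 × 13% = ¥46,020

Mainline income levy:
  ¥186,000 × 10% = ¥18,600
  ¥35,000 × 20% = ¥7,000
  ¥4,000 × 33% = ¥1,320
  ¥165,500 × 45% = ¥74,475
  → ¥101,395
  Less rehabilitation credit ¥37,000 → ¥64,395

¥64,395 > ¥46,020, so the mainline income levy governs.

¥64,395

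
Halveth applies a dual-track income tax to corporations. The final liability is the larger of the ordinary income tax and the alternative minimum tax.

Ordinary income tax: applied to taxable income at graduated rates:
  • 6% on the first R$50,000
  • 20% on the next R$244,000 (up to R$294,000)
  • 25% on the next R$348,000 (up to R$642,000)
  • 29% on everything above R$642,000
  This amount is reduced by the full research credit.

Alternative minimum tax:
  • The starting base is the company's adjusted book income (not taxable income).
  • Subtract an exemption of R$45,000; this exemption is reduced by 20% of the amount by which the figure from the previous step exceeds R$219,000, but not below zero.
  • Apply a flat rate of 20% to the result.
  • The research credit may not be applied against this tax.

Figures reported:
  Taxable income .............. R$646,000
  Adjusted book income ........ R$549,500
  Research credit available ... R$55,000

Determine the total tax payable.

Alternative minimum tax:
  Base (adjusted book income): R$549,500
  Exemption: 20% × (R$549,500 − R$219,000) = R$66,100 ≥ R$45,000, so the exemption is fully phased out
  Base: R$549,500 − R$0 = R$549,500
  R$549,500 × 20% = R$109,900

Ordinary income tax:
  R$50,000 × 6% = R$3,000
  R$244,000 × 20% = R$48,800
  R$348,000 × 25% = R$87,000
  R$4,000 × 29% = R$1,160
  → R$139,960
  Less research credit R$55,000 → R$84,960

R$109,900 > R$84,960, so the alternative minimum tax is the binding amount.

R$109,900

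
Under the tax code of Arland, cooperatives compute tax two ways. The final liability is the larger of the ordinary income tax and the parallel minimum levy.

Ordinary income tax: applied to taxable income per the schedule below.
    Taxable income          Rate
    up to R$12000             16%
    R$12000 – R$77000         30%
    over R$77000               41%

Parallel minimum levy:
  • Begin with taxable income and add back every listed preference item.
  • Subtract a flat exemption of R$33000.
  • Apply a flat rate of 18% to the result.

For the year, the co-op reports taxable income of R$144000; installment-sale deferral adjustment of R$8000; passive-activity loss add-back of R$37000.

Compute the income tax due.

R$48890

Parallel minimum levy:
  Adjusted income: R$144000 + R$8000 + R$37000 = R$189000
  Less exemption R$33000 → base R$156000
  R$156000 × 18% = R$28080

Ordinary income tax:
  R$12000 × 16% = R$1920
  R$65000 × 30% = R$19500
  R$67000 × 41% = R$27470
  → R$48890

R$48890 > R$28080, so the ordinary income tax governs.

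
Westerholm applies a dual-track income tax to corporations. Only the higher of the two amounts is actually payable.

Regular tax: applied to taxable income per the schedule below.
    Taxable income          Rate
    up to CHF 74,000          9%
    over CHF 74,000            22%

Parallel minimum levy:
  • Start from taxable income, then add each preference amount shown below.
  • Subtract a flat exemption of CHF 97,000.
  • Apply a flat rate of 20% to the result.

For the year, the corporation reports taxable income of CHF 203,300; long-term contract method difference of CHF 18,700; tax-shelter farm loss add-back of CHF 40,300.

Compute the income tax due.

Parallel minimum levy:
  Adjusted income: CHF 203,300 + CHF 18,700 + CHF 40,300 = CHF 262,300
  Less exemption CHF 97,000 → base CHF 165,300
  CHF 165,300 × 20% = CHF 33,060

Regular tax:
  CHF 74,000 × 9% = CHF 6,660
  CHF 129,300 × 22% = CHF 28,446
  → CHF 35,106

CHF 35,106 > CHF 33,060, so the regular tax governs.

CHF 35,106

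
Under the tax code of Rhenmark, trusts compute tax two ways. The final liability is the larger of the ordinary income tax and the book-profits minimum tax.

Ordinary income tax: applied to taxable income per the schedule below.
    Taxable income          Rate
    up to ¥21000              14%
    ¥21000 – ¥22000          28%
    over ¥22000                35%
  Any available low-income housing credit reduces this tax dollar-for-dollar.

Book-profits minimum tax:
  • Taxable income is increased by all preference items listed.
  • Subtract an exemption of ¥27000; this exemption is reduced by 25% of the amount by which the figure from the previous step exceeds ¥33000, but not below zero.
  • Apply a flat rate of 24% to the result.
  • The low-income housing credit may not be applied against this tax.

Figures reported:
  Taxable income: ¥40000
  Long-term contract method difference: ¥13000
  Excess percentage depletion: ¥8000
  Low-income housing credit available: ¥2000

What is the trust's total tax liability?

Ordinary income tax:
  ¥21000 × 14% = ¥2940
  ¥1000 × 28% = ¥280
  ¥18000 × 35% = ¥6300
  → ¥9520
  Less low-income housing credit ¥2000 → ¥7520

Book-profits minimum tax:
  Adjusted income: ¥40000 + ¥13000 + ¥8000 = ¥61000
  Exemption: ¥27000 − 25% × (¥61000 − ¥33000) = ¥27000 − ¥7000 = ¥20000
  Base: ¥61000 − ¥20000 = ¥41000
  ¥41000 × 24% = ¥9840

¥9840 > ¥7520, so the book-profits minimum tax is the binding amount.

¥9840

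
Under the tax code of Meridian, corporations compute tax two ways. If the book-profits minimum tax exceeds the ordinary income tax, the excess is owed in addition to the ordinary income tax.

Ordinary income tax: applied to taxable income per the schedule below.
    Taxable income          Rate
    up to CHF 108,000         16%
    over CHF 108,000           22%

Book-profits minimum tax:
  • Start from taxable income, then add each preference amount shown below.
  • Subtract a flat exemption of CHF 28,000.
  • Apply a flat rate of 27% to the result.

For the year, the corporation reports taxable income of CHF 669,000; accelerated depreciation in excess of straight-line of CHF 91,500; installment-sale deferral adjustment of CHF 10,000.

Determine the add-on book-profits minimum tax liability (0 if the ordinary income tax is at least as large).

Ordinary income tax:
  CHF 108,000 × 16% = CHF 17,280
  CHF 561,000 × 22% = CHF 123,420
  → CHF 140,700

Book-profits minimum tax:
  Adjusted income: CHF 669,000 + CHF 91,500 + CHF 10,000 = CHF 770,500
  Less exemption CHF 28,000 → base CHF 742,500
  CHF 742,500 × 27% = CHF 200,475

Excess of book-profits minimum tax over ordinary income tax: CHF 200,475 − CHF 140,700 = CHF 59,775.

CHF 59,775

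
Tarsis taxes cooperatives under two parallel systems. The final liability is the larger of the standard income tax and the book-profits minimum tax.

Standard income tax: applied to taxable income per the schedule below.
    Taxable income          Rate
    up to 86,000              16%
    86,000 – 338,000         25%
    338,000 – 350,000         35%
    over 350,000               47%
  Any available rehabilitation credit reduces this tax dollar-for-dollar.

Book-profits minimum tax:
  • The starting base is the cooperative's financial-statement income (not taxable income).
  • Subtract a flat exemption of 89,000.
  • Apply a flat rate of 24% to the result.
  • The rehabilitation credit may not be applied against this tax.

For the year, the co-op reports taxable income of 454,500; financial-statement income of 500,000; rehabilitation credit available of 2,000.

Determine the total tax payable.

128,075

Standard income tax:
  86,000 × 16% = 13,760
  252,000 × 25% = 63,000
  12,000 × 35% = 4,200
  104,500 × 47% = 49,115
  → 130,075
  Less rehabilitation credit 2,000 → 128,075

Book-profits minimum tax:
  Base (financial-statement income): 500,000
  Less exemption 89,000 → base 411,000
  411,000 × 24% = 98,640

128,075 > 98,640, so the standard income tax governs.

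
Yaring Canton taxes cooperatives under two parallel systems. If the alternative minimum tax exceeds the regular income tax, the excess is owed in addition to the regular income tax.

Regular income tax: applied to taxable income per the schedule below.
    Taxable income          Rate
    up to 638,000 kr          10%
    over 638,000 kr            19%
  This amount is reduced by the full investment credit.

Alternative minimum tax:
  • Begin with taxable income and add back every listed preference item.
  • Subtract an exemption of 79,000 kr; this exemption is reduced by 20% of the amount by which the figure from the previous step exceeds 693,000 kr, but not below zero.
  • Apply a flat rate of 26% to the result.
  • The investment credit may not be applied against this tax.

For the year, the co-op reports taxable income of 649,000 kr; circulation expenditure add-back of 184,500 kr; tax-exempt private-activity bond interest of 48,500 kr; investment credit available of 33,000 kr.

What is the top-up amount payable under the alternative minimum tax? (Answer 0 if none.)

185,718 kr

Regular income tax:
  638,000 kr × 10% = 63,800 kr
  11,000 kr × 19% = 2,090 kr
  → 65,890 kr
  Less investment credit 33,000 kr → 32,890 kr

Alternative minimum tax:
  Adjusted income: 649,000 kr + 184,500 kr + 48,500 kr = 882,000 kr
  Exemption: 79,000 kr − 20% × (882,000 kr − 693,000 kr) = 79,000 kr − 37,800 kr = 41,200 kr
  Base: 882,000 kr − 41,200 kr = 840,800 kr
  840,800 kr × 26% = 218,608 kr

Excess of alternative minimum tax over regular income tax: 218,608 kr − 32,890 kr = 185,718 kr.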